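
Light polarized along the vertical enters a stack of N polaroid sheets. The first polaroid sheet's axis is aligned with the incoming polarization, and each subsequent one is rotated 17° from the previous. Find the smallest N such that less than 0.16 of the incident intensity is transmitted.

First polarizer is aligned with the polarization: full transmission.
Each further stage multiplies by cos²(17°) = 0.9145.
After N polarizers: T = 0.9145^(N−1). Require T < 0.16 ⇒ N−1 > ln(0.16)/ln(0.9145) = 20.51, so N−1 ≥ 21 and N = 22.
Check: N=22 gives T = 0.1531 < 0.16; N=21 gives T = 0.1674.

N = 22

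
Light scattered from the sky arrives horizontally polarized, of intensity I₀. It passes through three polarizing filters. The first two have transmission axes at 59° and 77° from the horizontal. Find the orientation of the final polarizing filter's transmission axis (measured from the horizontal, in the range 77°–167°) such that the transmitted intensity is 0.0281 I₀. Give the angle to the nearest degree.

θ ≈ 147°

I₁ = I₀ cos²(59° − 0°) = I₀ cos²(59°) = 0.2653 I₀.
I₂ = I₁ cos²(77° − 59°) = 0.2653 I₀ · cos²(18°) = 0.2399 I₀.
Need I₃/I₀ = 0.0281, so cos²(θ − 77°) = 0.0281 / 0.2399 = 0.1171.
θ − 77° = arccos(√0.1171) = 70.0°, giving θ ≈ 77 + 70.0 = 147.0°.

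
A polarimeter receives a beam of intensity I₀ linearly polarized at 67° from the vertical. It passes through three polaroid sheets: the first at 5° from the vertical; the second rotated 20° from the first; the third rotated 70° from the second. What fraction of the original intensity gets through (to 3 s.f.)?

≈ 0.0228 I₀

I₁ = I₀ cos²(5° − 67°) = I₀ cos²(62°) = 0.2204 I₀.
I₂ = I₁ cos²(20°) = 0.2204 · 0.883 I₀ = 0.1946 I₀.
I₃ = I₂ cos²(70°) = 0.1946 · 0.117 I₀ = 0.02277 I₀.
Transmitted fraction = 0.02277.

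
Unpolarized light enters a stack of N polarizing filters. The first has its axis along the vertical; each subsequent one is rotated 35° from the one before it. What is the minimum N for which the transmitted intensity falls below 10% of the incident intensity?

N = 6

First polarizer halves the unpolarized light: factor 1/2.
Each further stage multiplies by cos²(35°) = 0.671.
After N polarizers: T = 0.5·0.671^(N−1). Require T < 0.10 ⇒ N−1 > ln(0.10/0.5)/ln(0.671) = 4.03, so N−1 ≥ 5 and N = 6.
Check: N=6 gives T = 0.06802 < 0.10; N=5 gives T = 0.1014.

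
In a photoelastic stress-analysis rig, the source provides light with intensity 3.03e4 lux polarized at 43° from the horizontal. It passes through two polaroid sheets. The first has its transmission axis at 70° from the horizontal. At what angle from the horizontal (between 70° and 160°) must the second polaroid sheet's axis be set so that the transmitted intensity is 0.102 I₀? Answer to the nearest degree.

θ ≈ 139°

By Malus's law, I₁ = I₀ cos²(70° − 43°) = I₀ cos²(27°) = 0.7939 I₀.
Need I₂/I₀ = 0.102, so cos²(θ − 70°) = 0.102 / 0.7939 = 0.1285.
θ − 70° = arccos(√0.1285) = 69.0°, giving θ ≈ 70 + 69.0 = 139.0°.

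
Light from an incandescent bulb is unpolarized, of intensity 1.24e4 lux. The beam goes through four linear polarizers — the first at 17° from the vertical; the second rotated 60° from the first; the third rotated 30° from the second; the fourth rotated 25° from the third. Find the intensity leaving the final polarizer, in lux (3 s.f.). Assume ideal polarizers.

Unpolarized light through the first polarizer → I₁ = 1.24e4 lux/2 = 6200 lux, polarized at 17°.
I₂ = I₁ · cos²(60°) = 6200 · 0.25 = 1550 lux.
I₃ = I₂ · cos²(30°) = 1550 · 0.75 = 1163 lux.
I₄ = I₃ · cos²(25°) = 1163 · 0.8214 = 954.9 lux.

I ≈ 955 lux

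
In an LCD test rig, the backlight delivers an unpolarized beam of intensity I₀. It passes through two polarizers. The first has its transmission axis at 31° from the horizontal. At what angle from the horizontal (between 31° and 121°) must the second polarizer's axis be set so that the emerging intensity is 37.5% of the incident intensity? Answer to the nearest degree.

θ ≈ 61°

Unpolarized light through the first polarizer → I₁ = ½ I₀, now polarized at 31°.
Need I₂/I₀ = 0.375, so cos²(θ − 31°) = 0.375 / 0.5 = 0.75.
θ − 31° = arccos(√0.75) = 30.0°, giving θ ≈ 31 + 30.0 = 61.0°.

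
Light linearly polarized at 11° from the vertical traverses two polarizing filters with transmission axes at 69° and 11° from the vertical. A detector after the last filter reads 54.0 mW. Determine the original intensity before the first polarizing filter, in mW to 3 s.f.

I₁ = I₀ cos²(69° − 11°) = I₀ cos²(58°) = 0.2808 I₀.
I₂ = I₁ cos²(11° − 69°) = 0.2808 I₀ · cos²(58°) = 0.07886 I₀.
So 54.0 mW = 0.07886 I₀, giving I₀ = 54.0/0.07886 = 684.8 mW.

I₀ ≈ 685 mW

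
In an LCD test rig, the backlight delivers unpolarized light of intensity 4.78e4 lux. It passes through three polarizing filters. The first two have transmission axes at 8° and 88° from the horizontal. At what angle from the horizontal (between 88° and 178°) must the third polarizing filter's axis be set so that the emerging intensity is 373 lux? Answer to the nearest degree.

Unpolarized light through the first polarizer → I₁ = ½ I₀, now polarized at 8°.
I₂ = I₁ cos²(88° − 8°) = 0.5 I₀ · cos²(80°) = 0.01508 I₀.
Target fraction: 373 / 4.78e4 lux = 0.007803 of I₀.
Need I₃/I₀ = 0.007803, so cos²(θ − 88°) = 0.007803 / 0.01508 = 0.5176.
θ − 88° = arccos(√0.5176) = 44.0°, giving θ ≈ 88 + 44.0 = 132.0°.

θ ≈ 132°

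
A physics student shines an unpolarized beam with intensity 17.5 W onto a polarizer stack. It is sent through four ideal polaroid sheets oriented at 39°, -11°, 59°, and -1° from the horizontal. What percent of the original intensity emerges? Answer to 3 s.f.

Unpolarized light through the first polarizer → I₁ = 17.5 W/2 = 8.75 W, polarized at 39°.
I₂ = I₁ · cos²(50°) = 8.75 · 0.4132 = 3.615 W.
I₃ = I₂ · cos²(70°) = 3.615 · 0.117 = 0.4229 W.
I₄ = I₃ · cos²(60°) = 0.4229 · 0.25 = 0.1057 W.
That is 0.6042% of the incident intensity.

≈ 0.604%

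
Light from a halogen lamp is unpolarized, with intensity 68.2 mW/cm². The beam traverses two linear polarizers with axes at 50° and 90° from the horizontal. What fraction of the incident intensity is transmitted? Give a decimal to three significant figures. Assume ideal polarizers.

I/I₀ ≈ 0.293

Unpolarized light through the first polarizer → I₁ = 68.2 mW/cm²/2 = 34.1 mW/cm², polarized at 50°.
I₂ = I₁ · cos²(40°) = 34.1 · 0.5868 = 20.01 mW/cm².
Transmitted fraction = 0.2934.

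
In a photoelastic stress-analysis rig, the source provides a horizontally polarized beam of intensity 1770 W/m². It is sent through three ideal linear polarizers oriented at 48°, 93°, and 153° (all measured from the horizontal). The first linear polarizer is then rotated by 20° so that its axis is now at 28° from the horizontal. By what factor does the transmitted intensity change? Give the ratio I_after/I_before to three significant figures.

Before rotation:
By Malus's law, I₁ = I₀ cos²(48° − 0°) = I₀ cos²(48°) = 0.4477 I₀.
I₂ = I₁ cos²(93° − 48°) = 0.4477 I₀ · cos²(45°) = 0.2239 I₀.
I₃ = I₂ cos²(153° − 93°) = 0.2239 I₀ · cos²(60°) = 0.05597 I₀.
After rotation:
I₁ = I₀ cos²(28° − 0°) = I₀ cos²(28°) = 0.7796 I₀.
I₂ = I₁ cos²(93° − 28°) = 0.7796 I₀ · cos²(65°) = 0.1392 I₀.
I₃ = I₂ cos²(153° − 93°) = 0.1392 I₀ · cos²(60°) = 0.03481 I₀.
Ratio = 0.03481 / 0.05597 = 0.622.

I_new/I_old ≈ 0.622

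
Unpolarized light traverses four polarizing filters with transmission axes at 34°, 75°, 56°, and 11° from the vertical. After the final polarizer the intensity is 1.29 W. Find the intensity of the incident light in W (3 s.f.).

Unpolarized light through the first polarizer → I₁ = ½ I₀, now polarized at 34°.
I₂ = I₁ cos²(75° − 34°) = 0.5 I₀ · cos²(41°) = 0.2848 I₀.
I₃ = I₂ cos²(56° − 75°) = 0.2848 I₀ · cos²(19°) = 0.2546 I₀.
I₄ = I₃ cos²(11° − 56°) = 0.2546 I₀ · cos²(45°) = 0.1273 I₀.
So 1.29 W = 0.1273 I₀, giving I₀ = 1.29/0.1273 = 10.13 W.

I₀ ≈ 10.1 W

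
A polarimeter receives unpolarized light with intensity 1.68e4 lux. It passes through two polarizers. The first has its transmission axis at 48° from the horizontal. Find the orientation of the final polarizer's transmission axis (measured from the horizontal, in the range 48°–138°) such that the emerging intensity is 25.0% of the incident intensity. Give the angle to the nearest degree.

θ ≈ 93°

Unpolarized light through the first polarizer → I₁ = ½ I₀, now polarized at 48°.
Need I₂/I₀ = 0.25, so cos²(θ − 48°) = 0.25 / 0.5 = 0.5.
θ − 48° = arccos(√0.5) = 45.0°, giving θ ≈ 48 + 45.0 = 93.0°.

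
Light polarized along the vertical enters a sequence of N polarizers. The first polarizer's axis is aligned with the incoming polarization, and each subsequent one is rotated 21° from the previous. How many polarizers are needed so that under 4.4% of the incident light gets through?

First polarizer is aligned with the polarization: full transmission.
Each further stage multiplies by cos²(21°) = 0.8716.
After N polarizers: T = 0.8716^(N−1). Require T < 0.044 ⇒ N−1 > ln(0.044)/ln(0.8716) = 22.72, so N−1 ≥ 23 and N = 24.
Check: N=24 gives T = 0.04236 < 0.044; N=23 gives T = 0.0486.

N = 24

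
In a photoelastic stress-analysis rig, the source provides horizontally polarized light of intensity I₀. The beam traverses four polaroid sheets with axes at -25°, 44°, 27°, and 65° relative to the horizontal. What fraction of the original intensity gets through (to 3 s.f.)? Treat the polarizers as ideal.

≈ 0.0599 I₀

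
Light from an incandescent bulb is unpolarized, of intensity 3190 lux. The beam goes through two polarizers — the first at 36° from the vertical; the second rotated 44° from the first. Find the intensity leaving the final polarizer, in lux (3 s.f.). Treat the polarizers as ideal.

I ≈ 825 lux

Unpolarized light through the first polarizer → I₁ = 3190 lux/2 = 1595 lux, polarized at 36°.
I₂ = I₁ · cos²(44°) = 1595 · 0.5174 = 825.3 lux.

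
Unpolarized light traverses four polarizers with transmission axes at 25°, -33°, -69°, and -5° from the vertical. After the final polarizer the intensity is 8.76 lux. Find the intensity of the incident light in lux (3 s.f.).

I₀ ≈ 496 lux

Unpolarized light through the first polarizer → I₁ = ½ I₀, now polarized at 25°.
I₂ = I₁ cos²(-33° − 25°) = 0.5 I₀ · cos²(58°) = 0.1404 I₀.
I₃ = I₂ cos²(-69° + 33°) = 0.1404 I₀ · cos²(36°) = 0.0919 I₀.
I₄ = I₃ cos²(-5° + 69°) = 0.0919 I₀ · cos²(64°) = 0.01766 I₀.
So 8.76 lux = 0.01766 I₀, giving I₀ = 8.76/0.01766 = 496 lux.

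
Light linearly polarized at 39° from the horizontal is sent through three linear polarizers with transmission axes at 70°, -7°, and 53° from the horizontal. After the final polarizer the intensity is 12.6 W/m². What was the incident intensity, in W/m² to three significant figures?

I₀ ≈ 1360 W/m²

I₁ = I₀ cos²(70° − 39°) = I₀ cos²(31°) = 0.7347 I₀.
I₂ = I₁ cos²(-7° − 70°) = 0.7347 I₀ · cos²(77°) = 0.03718 I₀.
I₃ = I₂ cos²(53° + 7°) = 0.03718 I₀ · cos²(60°) = 0.009295 I₀.
So 12.6 W/m² = 0.009295 I₀, giving I₀ = 12.6/0.009295 = 1356 W/m².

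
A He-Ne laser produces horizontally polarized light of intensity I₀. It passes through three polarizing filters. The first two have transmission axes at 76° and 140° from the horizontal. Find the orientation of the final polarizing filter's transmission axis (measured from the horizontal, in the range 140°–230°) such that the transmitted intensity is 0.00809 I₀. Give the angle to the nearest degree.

θ ≈ 172°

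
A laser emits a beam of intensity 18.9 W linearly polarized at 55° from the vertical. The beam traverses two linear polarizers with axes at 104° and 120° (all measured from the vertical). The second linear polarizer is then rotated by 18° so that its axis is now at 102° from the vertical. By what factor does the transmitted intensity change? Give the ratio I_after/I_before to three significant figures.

Before rotation:
I₁ = I₀ cos²(104° − 55°) = I₀ cos²(49°) = 0.4304 I₀.
I₂ = I₁ cos²(120° − 104°) = 0.4304 I₀ · cos²(16°) = 0.3977 I₀.
After rotation:
I₁ = I₀ cos²(104° − 55°) = I₀ cos²(49°) = 0.4304 I₀.
I₂ = I₁ cos²(102° − 104°) = 0.4304 I₀ · cos²(2°) = 0.4299 I₀.
Ratio = 0.4299 / 0.3977 = 1.081.

I_new/I_old ≈ 1.08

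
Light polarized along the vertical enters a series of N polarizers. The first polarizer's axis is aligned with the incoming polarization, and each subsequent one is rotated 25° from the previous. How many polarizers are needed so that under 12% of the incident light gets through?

N = 12

First polarizer is aligned with the polarization: full transmission.
Each further stage multiplies by cos²(25°) = 0.8214.
After N polarizers: T = 0.8214^(N−1). Require T < 0.12 ⇒ N−1 > ln(0.12)/ln(0.8214) = 10.78, so N−1 ≥ 11 and N = 12.
Check: N=12 gives T = 0.1148 < 0.12; N=11 gives T = 0.1398.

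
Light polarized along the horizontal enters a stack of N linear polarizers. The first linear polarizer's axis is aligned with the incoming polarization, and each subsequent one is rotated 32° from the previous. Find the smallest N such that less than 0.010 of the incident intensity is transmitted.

First polarizer is aligned with the polarization: full transmission.
Each further stage multiplies by cos²(32°) = 0.7192.
After N polarizers: T = 0.7192^(N−1). Require T < 0.010 ⇒ N−1 > ln(0.010)/ln(0.7192) = 13.97, so N−1 ≥ 14 and N = 15.
Check: N=15 gives T = 0.009903 < 0.010; N=14 gives T = 0.01377.

N = 15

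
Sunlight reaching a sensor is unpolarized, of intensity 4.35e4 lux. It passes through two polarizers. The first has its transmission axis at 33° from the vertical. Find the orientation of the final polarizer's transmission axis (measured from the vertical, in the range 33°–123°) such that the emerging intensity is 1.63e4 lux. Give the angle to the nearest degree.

θ ≈ 63°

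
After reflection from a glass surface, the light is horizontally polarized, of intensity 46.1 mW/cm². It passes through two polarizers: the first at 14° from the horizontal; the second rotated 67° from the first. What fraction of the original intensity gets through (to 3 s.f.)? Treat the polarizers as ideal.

By Malus's law, I₁ = 46.1 mW/cm² · cos²(14°) = 43.4 mW/cm².
I₂ = I₁ · cos²(67°) = 43.4 · 0.1527 = 6.626 mW/cm².
Transmitted fraction = 0.1437.

I/I₀ ≈ 0.144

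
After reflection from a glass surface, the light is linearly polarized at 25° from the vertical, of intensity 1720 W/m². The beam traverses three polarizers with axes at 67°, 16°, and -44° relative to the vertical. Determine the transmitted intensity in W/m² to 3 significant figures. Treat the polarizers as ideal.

I ≈ 94.1 W/m²

By Malus's law, I₁ = 1720 W/m² · cos²(42°) = 949.9 W/m².
I₂ = I₁ · cos²(51°) = 949.9 · 0.396 = 376.2 W/m².
I₃ = I₂ · cos²(60°) = 376.2 · 0.25 = 94.05 W/m².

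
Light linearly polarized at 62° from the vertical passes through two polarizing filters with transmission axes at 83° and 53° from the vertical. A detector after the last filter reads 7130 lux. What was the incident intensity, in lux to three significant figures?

I₀ ≈ 1.09e4 lux

I₁ = I₀ cos²(83° − 62°) = I₀ cos²(21°) = 0.8716 I₀.
I₂ = I₁ cos²(53° − 83°) = 0.8716 I₀ · cos²(30°) = 0.6537 I₀.
So 7130 lux = 0.6537 I₀, giving I₀ = 7130/0.6537 = 1.091e+04 lux.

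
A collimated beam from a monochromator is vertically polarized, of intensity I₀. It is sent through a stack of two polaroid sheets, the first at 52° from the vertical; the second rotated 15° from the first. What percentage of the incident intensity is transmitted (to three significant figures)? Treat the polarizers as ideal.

By Malus's law, I₁ = I₀ cos²(52° − 0°) = I₀ cos²(52°) = 0.379 I₀.
I₂ = I₁ cos²(15°) = 0.379 · 0.933 I₀ = 0.3536 I₀.
That is 35.36% of the incident intensity.

≈ 35.4%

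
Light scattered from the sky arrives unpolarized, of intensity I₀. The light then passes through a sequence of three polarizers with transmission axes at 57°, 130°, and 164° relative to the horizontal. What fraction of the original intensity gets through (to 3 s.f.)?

Unpolarized light through the first polarizer → I₁ = ½ I₀, now polarized at 57°.
I₂ = I₁ cos²(130° − 57°) = 0.5 I₀ · cos²(73°) = 0.04274 I₀.
I₃ = I₂ cos²(164° − 130°) = 0.04274 I₀ · cos²(34°) = 0.02938 I₀.
Transmitted fraction = 0.02938.

≈ 0.0294 I₀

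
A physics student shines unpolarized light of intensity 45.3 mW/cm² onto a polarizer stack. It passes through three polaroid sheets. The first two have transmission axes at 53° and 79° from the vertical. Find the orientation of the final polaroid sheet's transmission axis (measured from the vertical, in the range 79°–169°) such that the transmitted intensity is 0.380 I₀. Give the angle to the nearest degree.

θ ≈ 93°

Unpolarized light through the first polarizer → I₁ = ½ I₀, now polarized at 53°.
I₂ = I₁ cos²(79° − 53°) = 0.5 I₀ · cos²(26°) = 0.4039 I₀.
Need I₃/I₀ = 0.38, so cos²(θ − 79°) = 0.38 / 0.4039 = 0.9408.
θ − 79° = arccos(√0.9408) = 14.1°, giving θ ≈ 79 + 14.1 = 93.1°.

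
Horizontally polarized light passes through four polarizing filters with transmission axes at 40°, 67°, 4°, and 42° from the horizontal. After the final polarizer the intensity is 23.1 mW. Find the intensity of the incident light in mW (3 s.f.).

I₀ ≈ 387 mW

By Malus's law, I₁ = I₀ cos²(40° − 0°) = I₀ cos²(40°) = 0.5868 I₀.
I₂ = I₁ cos²(67° − 40°) = 0.5868 I₀ · cos²(27°) = 0.4659 I₀.
I₃ = I₂ cos²(4° − 67°) = 0.4659 I₀ · cos²(63°) = 0.09602 I₀.
I₄ = I₃ cos²(42° − 4°) = 0.09602 I₀ · cos²(38°) = 0.05962 I₀.
So 23.1 mW = 0.05962 I₀, giving I₀ = 23.1/0.05962 = 387.4 mW.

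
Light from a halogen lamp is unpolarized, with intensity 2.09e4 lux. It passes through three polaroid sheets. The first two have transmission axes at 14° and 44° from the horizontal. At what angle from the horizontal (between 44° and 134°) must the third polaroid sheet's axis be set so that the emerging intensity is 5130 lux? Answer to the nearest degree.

θ ≈ 80°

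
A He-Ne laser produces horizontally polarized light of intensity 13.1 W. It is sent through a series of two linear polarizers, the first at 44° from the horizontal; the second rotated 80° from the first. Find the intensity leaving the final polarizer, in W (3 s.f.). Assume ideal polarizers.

I ≈ 0.204 W

By Malus's law, I₁ = 13.1 W · cos²(44°) = 6.779 W.
I₂ = I₁ · cos²(80°) = 6.779 · 0.03015 = 0.2044 W.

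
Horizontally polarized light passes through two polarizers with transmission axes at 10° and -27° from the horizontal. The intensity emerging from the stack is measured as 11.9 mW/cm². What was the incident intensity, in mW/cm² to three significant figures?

I₀ ≈ 19.2 mW/cm²

I₁ = I₀ cos²(10° − 0°) = I₀ cos²(10°) = 0.9698 I₀.
I₂ = I₁ cos²(-27° − 10°) = 0.9698 I₀ · cos²(37°) = 0.6186 I₀.
So 11.9 mW/cm² = 0.6186 I₀, giving I₀ = 11.9/0.6186 = 19.24 mW/cm².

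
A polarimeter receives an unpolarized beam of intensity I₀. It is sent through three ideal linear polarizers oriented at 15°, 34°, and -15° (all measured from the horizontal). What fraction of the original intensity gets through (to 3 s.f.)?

≈ 0.192 I₀

Unpolarized light through the first polarizer → I₁ = ½ I₀, now polarized at 15°.
I₂ = I₁ cos²(34° − 15°) = 0.5 I₀ · cos²(19°) = 0.447 I₀.
I₃ = I₂ cos²(-15° − 34°) = 0.447 I₀ · cos²(49°) = 0.1924 I₀.
Transmitted fraction = 0.1924.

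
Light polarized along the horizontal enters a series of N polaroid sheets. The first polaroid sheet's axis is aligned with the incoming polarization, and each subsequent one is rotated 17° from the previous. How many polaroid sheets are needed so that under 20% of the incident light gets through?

N = 20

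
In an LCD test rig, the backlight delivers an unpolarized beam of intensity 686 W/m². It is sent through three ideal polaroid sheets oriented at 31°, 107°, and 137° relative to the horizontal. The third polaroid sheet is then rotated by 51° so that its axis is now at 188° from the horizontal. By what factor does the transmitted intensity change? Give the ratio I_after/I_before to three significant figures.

Before rotation:
Unpolarized light through the first polarizer → I₁ = ½ I₀, now polarized at 31°.
I₂ = I₁ cos²(107° − 31°) = 0.5 I₀ · cos²(76°) = 0.02926 I₀.
I₃ = I₂ cos²(137° − 107°) = 0.02926 I₀ · cos²(30°) = 0.02195 I₀.
After rotation:
Unpolarized light through the first polarizer → I₁ = ½ I₀, now polarized at 31°.
I₂ = I₁ cos²(107° − 31°) = 0.5 I₀ · cos²(76°) = 0.02926 I₀.
I₃ = I₂ cos²(188° − 107°) = 0.02926 I₀ · cos²(81°) = 0.0007161 I₀.
Ratio = 0.0007161 / 0.02195 = 0.03263.

I_new/I_old ≈ 0.0326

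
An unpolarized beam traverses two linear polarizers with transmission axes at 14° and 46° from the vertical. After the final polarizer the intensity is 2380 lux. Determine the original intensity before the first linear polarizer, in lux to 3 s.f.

Unpolarized light through the first polarizer → I₁ = ½ I₀, now polarized at 14°.
I₂ = I₁ cos²(46° − 14°) = 0.5 I₀ · cos²(32°) = 0.3596 I₀.
So 2380 lux = 0.3596 I₀, giving I₀ = 2380/0.3596 = 6619 lux.

I₀ ≈ 6620 lux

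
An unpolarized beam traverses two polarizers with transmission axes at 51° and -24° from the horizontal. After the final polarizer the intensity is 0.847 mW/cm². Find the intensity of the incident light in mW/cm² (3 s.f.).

Unpolarized light through the first polarizer → I₁ = ½ I₀, now polarized at 51°.
I₂ = I₁ cos²(-24° − 51°) = 0.5 I₀ · cos²(75°) = 0.03349 I₀.
So 0.847 mW/cm² = 0.03349 I₀, giving I₀ = 0.847/0.03349 = 25.29 mW/cm².

I₀ ≈ 25.3 mW/cm²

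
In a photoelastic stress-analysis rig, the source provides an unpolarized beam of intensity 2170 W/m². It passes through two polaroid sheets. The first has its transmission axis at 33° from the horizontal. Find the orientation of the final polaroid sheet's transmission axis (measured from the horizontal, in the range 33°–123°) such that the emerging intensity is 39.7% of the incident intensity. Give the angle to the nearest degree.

θ ≈ 60°

Unpolarized light through the first polarizer → I₁ = ½ I₀, now polarized at 33°.
Need I₂/I₀ = 0.397, so cos²(θ − 33°) = 0.397 / 0.5 = 0.794.
θ − 33° = arccos(√0.794) = 27.0°, giving θ ≈ 33 + 27.0 = 60.0°.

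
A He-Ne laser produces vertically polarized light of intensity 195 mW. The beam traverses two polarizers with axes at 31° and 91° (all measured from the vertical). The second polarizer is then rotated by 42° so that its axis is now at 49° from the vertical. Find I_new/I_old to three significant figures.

I_new/I_old ≈ 3.62

Before rotation:
I₁ = I₀ cos²(31° − 0°) = I₀ cos²(31°) = 0.7347 I₀.
I₂ = I₁ cos²(91° − 31°) = 0.7347 I₀ · cos²(60°) = 0.1837 I₀.
After rotation:
I₁ = I₀ cos²(31° − 0°) = I₀ cos²(31°) = 0.7347 I₀.
I₂ = I₁ cos²(49° − 31°) = 0.7347 I₀ · cos²(18°) = 0.6646 I₀.
Ratio = 0.6646 / 0.1837 = 3.618.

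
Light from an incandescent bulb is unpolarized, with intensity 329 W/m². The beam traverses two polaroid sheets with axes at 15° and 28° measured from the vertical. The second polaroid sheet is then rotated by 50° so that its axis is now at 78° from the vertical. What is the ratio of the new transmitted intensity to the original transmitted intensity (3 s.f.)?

I_new/I_old ≈ 0.217

Before rotation:
Unpolarized light through the first polarizer → I₁ = ½ I₀, now polarized at 15°.
I₂ = I₁ cos²(28° − 15°) = 0.5 I₀ · cos²(13°) = 0.4747 I₀.
After rotation:
Unpolarized light through the first polarizer → I₁ = ½ I₀, now polarized at 15°.
I₂ = I₁ cos²(78° − 15°) = 0.5 I₀ · cos²(63°) = 0.1031 I₀.
Ratio = 0.1031 / 0.4747 = 0.2171.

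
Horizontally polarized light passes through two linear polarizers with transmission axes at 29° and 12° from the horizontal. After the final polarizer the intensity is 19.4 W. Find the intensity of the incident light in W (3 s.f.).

By Malus's law, I₁ = I₀ cos²(29° − 0°) = I₀ cos²(29°) = 0.765 I₀.
I₂ = I₁ cos²(12° − 29°) = 0.765 I₀ · cos²(17°) = 0.6996 I₀.
So 19.4 W = 0.6996 I₀, giving I₀ = 19.4/0.6996 = 27.73 W.

I₀ ≈ 27.7 W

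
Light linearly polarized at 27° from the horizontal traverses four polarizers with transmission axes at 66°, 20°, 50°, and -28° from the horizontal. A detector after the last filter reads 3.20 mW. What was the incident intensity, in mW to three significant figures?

By Malus's law, I₁ = I₀ cos²(66° − 27°) = I₀ cos²(39°) = 0.604 I₀.
I₂ = I₁ cos²(20° − 66°) = 0.604 I₀ · cos²(46°) = 0.2914 I₀.
I₃ = I₂ cos²(50° − 20°) = 0.2914 I₀ · cos²(30°) = 0.2186 I₀.
I₄ = I₃ cos²(-28° − 50°) = 0.2186 I₀ · cos²(78°) = 0.009449 I₀.
So 3.20 mW = 0.009449 I₀, giving I₀ = 3.20/0.009449 = 338.7 mW.

I₀ ≈ 339 mW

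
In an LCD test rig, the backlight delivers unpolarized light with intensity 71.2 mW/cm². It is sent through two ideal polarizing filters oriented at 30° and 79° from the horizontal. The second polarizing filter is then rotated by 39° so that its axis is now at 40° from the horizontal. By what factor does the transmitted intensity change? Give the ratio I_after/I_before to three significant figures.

I_new/I_old ≈ 2.25

Before rotation:
Unpolarized light through the first polarizer → I₁ = ½ I₀, now polarized at 30°.
I₂ = I₁ cos²(79° − 30°) = 0.5 I₀ · cos²(49°) = 0.2152 I₀.
After rotation:
Unpolarized light through the first polarizer → I₁ = ½ I₀, now polarized at 30°.
I₂ = I₁ cos²(40° − 30°) = 0.5 I₀ · cos²(10°) = 0.4849 I₀.
Ratio = 0.4849 / 0.2152 = 2.253.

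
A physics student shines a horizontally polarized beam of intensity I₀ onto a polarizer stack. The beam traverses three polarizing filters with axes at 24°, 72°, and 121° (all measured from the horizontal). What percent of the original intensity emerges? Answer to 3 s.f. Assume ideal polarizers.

I₁ = I₀ cos²(24° − 0°) = I₀ cos²(24°) = 0.8346 I₀.
I₂ = I₁ cos²(72° − 24°) = 0.8346 I₀ · cos²(48°) = 0.3737 I₀.
I₃ = I₂ cos²(121° − 72°) = 0.3737 I₀ · cos²(49°) = 0.1608 I₀.
That is 16.08% of the incident intensity.

≈ 16.1%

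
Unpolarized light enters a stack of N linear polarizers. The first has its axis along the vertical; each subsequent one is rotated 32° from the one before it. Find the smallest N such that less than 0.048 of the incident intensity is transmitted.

N = 9

First polarizer halves the unpolarized light: factor 1/2.
Each further stage multiplies by cos²(32°) = 0.7192.
After N polarizers: T = 0.5·0.7192^(N−1). Require T < 0.048 ⇒ N−1 > ln(0.048/0.5)/ln(0.7192) = 7.11, so N−1 ≥ 8 and N = 9.
Check: N=9 gives T = 0.03578 < 0.048; N=8 gives T = 0.04976.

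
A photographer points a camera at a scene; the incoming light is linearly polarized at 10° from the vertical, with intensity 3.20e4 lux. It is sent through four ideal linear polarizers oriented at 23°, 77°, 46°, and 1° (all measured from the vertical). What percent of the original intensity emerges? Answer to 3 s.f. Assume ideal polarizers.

≈ 12.0%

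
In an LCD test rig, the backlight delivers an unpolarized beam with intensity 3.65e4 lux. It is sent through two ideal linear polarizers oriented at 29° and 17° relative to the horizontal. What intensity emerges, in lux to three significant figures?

Unpolarized light through the first polarizer → I₁ = 3.65e4 lux/2 = 1.825e+04 lux, polarized at 29°.
I₂ = I₁ · cos²(12°) = 1.825e+04 · 0.9568 = 1.746e+04 lux.

I ≈ 1.75e4 lux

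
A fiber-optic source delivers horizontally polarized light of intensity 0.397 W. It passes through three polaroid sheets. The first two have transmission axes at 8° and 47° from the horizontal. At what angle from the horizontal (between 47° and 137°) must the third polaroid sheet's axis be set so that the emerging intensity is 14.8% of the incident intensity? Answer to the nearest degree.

θ ≈ 107°

By Malus's law, I₁ = I₀ cos²(8° − 0°) = I₀ cos²(8°) = 0.9806 I₀.
I₂ = I₁ cos²(47° − 8°) = 0.9806 I₀ · cos²(39°) = 0.5923 I₀.
Need I₃/I₀ = 0.148, so cos²(θ − 47°) = 0.148 / 0.5923 = 0.2499.
θ − 47° = arccos(√0.2499) = 60.0°, giving θ ≈ 47 + 60.0 = 107.0°.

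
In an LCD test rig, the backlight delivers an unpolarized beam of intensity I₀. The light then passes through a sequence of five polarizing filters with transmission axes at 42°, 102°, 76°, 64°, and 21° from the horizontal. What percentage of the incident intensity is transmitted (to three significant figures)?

≈ 5.17%

Unpolarized light through the first polarizer → I₁ = ½ I₀, now polarized at 42°.
I₂ = I₁ cos²(102° − 42°) = 0.5 I₀ · cos²(60°) = 0.125 I₀.
I₃ = I₂ cos²(76° − 102°) = 0.125 I₀ · cos²(26°) = 0.101 I₀.
I₄ = I₃ cos²(64° − 76°) = 0.101 I₀ · cos²(12°) = 0.09661 I₀.
I₅ = I₄ cos²(21° − 64°) = 0.09661 I₀ · cos²(43°) = 0.05168 I₀.
That is 5.168% of the incident intensity.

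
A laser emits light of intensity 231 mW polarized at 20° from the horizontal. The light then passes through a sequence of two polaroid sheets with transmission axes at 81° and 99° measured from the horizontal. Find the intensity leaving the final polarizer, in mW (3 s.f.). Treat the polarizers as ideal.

By Malus's law, I₁ = 231 mW · cos²(61°) = 54.29 mW.
I₂ = I₁ · cos²(18°) = 54.29 · 0.9045 = 49.11 mW.

I ≈ 49.1 mW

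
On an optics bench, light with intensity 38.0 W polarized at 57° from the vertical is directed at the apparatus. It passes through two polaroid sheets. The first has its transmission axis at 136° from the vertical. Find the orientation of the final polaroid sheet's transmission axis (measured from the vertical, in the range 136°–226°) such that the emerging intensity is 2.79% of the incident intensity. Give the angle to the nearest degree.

By Malus's law, I₁ = I₀ cos²(136° − 57°) = I₀ cos²(79°) = 0.03641 I₀.
Need I₂/I₀ = 0.0279, so cos²(θ − 136°) = 0.0279 / 0.03641 = 0.7663.
θ − 136° = arccos(√0.7663) = 28.9°, giving θ ≈ 136 + 28.9 = 164.9°.

θ ≈ 165°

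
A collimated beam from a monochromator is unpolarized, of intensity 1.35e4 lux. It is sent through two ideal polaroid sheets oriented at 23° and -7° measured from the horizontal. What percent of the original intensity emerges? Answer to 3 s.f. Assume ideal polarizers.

Unpolarized light through the first polarizer → I₁ = 1.35e4 lux/2 = 6750 lux, polarized at 23°.
I₂ = I₁ · cos²(30°) = 6750 · 0.75 = 5063 lux.
That is 37.5% of the incident intensity.

≈ 37.5%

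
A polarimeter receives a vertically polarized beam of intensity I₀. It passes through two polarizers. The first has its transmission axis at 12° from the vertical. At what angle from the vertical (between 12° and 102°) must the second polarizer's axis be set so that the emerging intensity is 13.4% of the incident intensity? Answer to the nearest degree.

I₁ = I₀ cos²(12° − 0°) = I₀ cos²(12°) = 0.9568 I₀.
Need I₂/I₀ = 0.134, so cos²(θ − 12°) = 0.134 / 0.9568 = 0.1401.
θ − 12° = arccos(√0.1401) = 68.0°, giving θ ≈ 12 + 68.0 = 80.0°.

θ ≈ 80°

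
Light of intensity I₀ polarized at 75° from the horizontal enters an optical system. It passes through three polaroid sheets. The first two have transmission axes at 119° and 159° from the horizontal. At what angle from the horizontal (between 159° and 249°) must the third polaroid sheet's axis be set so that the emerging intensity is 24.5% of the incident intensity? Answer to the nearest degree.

I₁ = I₀ cos²(119° − 75°) = I₀ cos²(44°) = 0.5174 I₀.
I₂ = I₁ cos²(159° − 119°) = 0.5174 I₀ · cos²(40°) = 0.3037 I₀.
Need I₃/I₀ = 0.245, so cos²(θ − 159°) = 0.245 / 0.3037 = 0.8068.
θ − 159° = arccos(√0.8068) = 26.1°, giving θ ≈ 159 + 26.1 = 185.1°.

θ ≈ 185°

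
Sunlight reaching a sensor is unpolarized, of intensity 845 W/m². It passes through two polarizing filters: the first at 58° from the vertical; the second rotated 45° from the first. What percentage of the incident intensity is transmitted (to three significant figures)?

Unpolarized light through the first polarizer → I₁ = 845 W/m²/2 = 422.5 W/m², polarized at 58°.
I₂ = I₁ · cos²(45°) = 422.5 · 0.5 = 211.3 W/m².
That is 25% of the incident intensity.

≈ 25.0%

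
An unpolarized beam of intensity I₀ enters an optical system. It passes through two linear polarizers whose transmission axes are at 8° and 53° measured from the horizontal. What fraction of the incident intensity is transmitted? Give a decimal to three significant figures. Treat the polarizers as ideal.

Unpolarized light through the first polarizer → I₁ = ½ I₀, now polarized at 8°.
I₂ = I₁ cos²(53° − 8°) = 0.5 I₀ · cos²(45°) = 0.25 I₀.
Transmitted fraction = 0.25.

≈ 0.250 I₀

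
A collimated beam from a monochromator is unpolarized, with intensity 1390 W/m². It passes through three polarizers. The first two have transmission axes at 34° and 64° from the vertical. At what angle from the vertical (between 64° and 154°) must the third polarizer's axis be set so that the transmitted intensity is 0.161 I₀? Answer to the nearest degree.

θ ≈ 113°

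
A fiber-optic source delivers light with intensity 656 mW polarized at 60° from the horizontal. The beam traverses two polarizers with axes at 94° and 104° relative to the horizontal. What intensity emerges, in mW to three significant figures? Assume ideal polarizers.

I₁ = 656 mW · cos²(34°) = 450.9 mW.
I₂ = I₁ · cos²(10°) = 450.9 · 0.9698 = 437.3 mW.

I ≈ 437 mW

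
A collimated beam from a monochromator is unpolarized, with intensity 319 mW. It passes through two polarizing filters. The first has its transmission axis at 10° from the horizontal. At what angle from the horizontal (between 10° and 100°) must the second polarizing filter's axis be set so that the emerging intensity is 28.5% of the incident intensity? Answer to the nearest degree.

θ ≈ 51°

Unpolarized light through the first polarizer → I₁ = ½ I₀, now polarized at 10°.
Need I₂/I₀ = 0.285, so cos²(θ − 10°) = 0.285 / 0.5 = 0.57.
θ − 10° = arccos(√0.57) = 41.0°, giving θ ≈ 10 + 41.0 = 51.0°.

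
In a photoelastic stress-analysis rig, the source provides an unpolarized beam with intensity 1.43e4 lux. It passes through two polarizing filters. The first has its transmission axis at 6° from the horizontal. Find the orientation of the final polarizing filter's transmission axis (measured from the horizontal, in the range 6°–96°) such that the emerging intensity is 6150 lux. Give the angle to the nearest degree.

θ ≈ 28°

Unpolarized light through the first polarizer → I₁ = ½ I₀, now polarized at 6°.
Target fraction: 6150 / 1.43e4 lux = 0.4301 of I₀.
Need I₂/I₀ = 0.4301, so cos²(θ − 6°) = 0.4301 / 0.5 = 0.8601.
θ − 6° = arccos(√0.8601) = 22.0°, giving θ ≈ 6 + 22.0 = 28.0°.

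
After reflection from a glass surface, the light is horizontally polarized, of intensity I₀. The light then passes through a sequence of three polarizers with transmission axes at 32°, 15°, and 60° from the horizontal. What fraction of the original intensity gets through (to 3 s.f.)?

≈ 0.329 I₀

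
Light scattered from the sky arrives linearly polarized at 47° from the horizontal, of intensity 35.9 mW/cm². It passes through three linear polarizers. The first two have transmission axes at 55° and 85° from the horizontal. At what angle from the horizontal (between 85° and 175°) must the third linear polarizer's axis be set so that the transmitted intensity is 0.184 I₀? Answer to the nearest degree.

I₁ = I₀ cos²(55° − 47°) = I₀ cos²(8°) = 0.9806 I₀.
I₂ = I₁ cos²(85° − 55°) = 0.9806 I₀ · cos²(30°) = 0.7355 I₀.
Need I₃/I₀ = 0.184, so cos²(θ − 85°) = 0.184 / 0.7355 = 0.2502.
θ − 85° = arccos(√0.2502) = 60.0°, giving θ ≈ 85 + 60.0 = 145.0°.

θ ≈ 145°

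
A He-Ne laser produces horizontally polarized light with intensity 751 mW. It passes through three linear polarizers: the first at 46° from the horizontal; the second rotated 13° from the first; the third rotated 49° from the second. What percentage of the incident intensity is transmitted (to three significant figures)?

I₁ = 751 mW · cos²(46°) = 362.4 mW.
I₂ = I₁ · cos²(13°) = 362.4 · 0.9494 = 344.1 mW.
I₃ = I₂ · cos²(49°) = 344.1 · 0.4304 = 148.1 mW.
That is 19.72% of the incident intensity.

≈ 19.7%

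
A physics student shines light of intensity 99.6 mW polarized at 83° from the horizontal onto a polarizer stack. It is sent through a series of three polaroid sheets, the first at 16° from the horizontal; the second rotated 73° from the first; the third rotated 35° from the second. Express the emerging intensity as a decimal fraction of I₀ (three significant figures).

I₁ = 99.6 mW · cos²(67°) = 15.21 mW.
I₂ = I₁ · cos²(73°) = 15.21 · 0.08548 = 1.3 mW.
I₃ = I₂ · cos²(35°) = 1.3 · 0.671 = 0.8722 mW.
Transmitted fraction = 0.008757.

I/I₀ ≈ 0.00876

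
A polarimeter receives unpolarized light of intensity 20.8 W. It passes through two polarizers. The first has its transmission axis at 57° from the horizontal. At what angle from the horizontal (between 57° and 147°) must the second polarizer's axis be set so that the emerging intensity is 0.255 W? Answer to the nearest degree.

Unpolarized light through the first polarizer → I₁ = ½ I₀, now polarized at 57°.
Target fraction: 0.255 / 20.8 W = 0.01226 of I₀.
Need I₂/I₀ = 0.01226, so cos²(θ − 57°) = 0.01226 / 0.5 = 0.02452.
θ − 57° = arccos(√0.02452) = 81.0°, giving θ ≈ 57 + 81.0 = 138.0°.

θ ≈ 138°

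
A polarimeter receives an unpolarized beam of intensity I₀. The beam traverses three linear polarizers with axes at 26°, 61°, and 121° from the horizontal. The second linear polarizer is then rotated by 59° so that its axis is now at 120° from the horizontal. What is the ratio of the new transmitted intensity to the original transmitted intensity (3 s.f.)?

Before rotation:
Unpolarized light through the first polarizer → I₁ = ½ I₀, now polarized at 26°.
I₂ = I₁ cos²(61° − 26°) = 0.5 I₀ · cos²(35°) = 0.3355 I₀.
I₃ = I₂ cos²(121° − 61°) = 0.3355 I₀ · cos²(60°) = 0.08388 I₀.
After rotation:
Unpolarized light through the first polarizer → I₁ = ½ I₀, now polarized at 26°.
Angle between axes 1 and 2: 86°. I₂ = 0.5 I₀ · cos²(86°) = 0.002433 I₀.
I₃ = I₂ cos²(121° − 120°) = 0.002433 I₀ · cos²(1°) = 0.002432 I₀.
Ratio = 0.002432 / 0.08388 = 0.029.

I_new/I_old ≈ 0.0290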